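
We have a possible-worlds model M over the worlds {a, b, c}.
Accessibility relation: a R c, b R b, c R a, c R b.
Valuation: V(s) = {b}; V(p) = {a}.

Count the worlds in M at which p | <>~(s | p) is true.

1

Let φ = p | <>~(s | p). Evaluate φ at each world:
  a (successors {c}): φ is true.
  b (successors {b}): φ is false.
  c (successors {a, b}): φ is false.
For instance, at a:
  At a: p is true, <>~(s | p) is true, so p | <>~(s | p) is true.
    At a: <>~(s | p) requires ~(s | p) at some successor in {c}.
      ~(s | p) holds at c, so <>~(s | p) is true at a.
Satisfying worlds: {a}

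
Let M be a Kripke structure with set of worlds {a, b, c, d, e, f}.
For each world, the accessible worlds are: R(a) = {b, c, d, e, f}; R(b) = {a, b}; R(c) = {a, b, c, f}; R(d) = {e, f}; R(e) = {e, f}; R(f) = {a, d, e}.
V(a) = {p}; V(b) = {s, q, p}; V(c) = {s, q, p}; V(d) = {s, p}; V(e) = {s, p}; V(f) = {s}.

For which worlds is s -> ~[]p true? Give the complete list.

Let φ = s -> ~[]p. Evaluate φ at each world:
  a (successors {b, c, d, e, f}): φ is true.
  b (successors {a, b}): φ is false.
  c (successors {a, b, c, f}): φ is true.
  d (successors {e, f}): φ is true.
  e (successors {e, f}): φ is true.
  f (successors {a, d, e}): φ is false.
For instance, at a:
  At a: s is false, ~[]p is true, so s -> ~[]p is true.
    At a: []p is false, so ~[]p is true.
      At a: []p requires p at every successor {b, c, d, e, f}.
        p fails at f, so []p is false at a.
Satisfying worlds: {a, c, d, e}

a, c, d, e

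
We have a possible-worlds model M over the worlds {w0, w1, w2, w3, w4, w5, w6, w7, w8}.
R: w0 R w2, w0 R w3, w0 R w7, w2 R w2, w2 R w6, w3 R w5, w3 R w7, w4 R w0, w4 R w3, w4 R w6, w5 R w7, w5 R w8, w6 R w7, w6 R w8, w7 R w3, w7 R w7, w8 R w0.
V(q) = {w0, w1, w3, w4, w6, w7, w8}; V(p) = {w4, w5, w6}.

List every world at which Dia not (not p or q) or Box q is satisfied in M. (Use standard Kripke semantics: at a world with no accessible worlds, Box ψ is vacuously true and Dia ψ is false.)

Let φ = Dia not (not p or q) or Box q. Evaluate φ at each world:
  w0 (successors {w2, w3, w7}): φ is false.
  w1 (successors ∅): φ is true.
  w2 (successors {w2, w6}): φ is false.
  w3 (successors {w5, w7}): φ is true.
  w4 (successors {w0, w3, w6}): φ is true.
  w5 (successors {w7, w8}): φ is true.
  w6 (successors {w7, w8}): φ is true.
  w7 (successors {w3, w7}): φ is true.
  w8 (successors {w0}): φ is true.
For instance, at w8:
  At w8: Dia not (not p or q) is false, Box q is true, so Dia not (not p or q) or Box q is true.
    At w8: Dia not (not p or q) requires not (not p or q) at some successor in {w0}.
      At w0: not (not p or q) is false.
    So Dia not (not p or q) is false at w8.
    At w8: Box q requires q at every successor {w0}.
      At w0: q is true.
    So Box q is true at w8.
Satisfying worlds: {w1, w3, w4, w5, w6, w7, w8}

w1, w3, w4, w5, w6, w7, w8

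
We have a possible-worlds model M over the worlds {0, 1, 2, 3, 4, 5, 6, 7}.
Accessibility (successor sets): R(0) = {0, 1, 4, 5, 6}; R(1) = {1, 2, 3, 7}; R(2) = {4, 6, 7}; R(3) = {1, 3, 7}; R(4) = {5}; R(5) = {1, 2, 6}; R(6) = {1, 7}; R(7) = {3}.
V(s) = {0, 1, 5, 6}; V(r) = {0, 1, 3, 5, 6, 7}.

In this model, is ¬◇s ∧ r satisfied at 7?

At 7: ¬◇s is true, r is true, so ¬◇s ∧ r is true.
  At 7: ◇s is false, so ¬◇s is true.
    At 7: ◇s requires s at some successor in {3}.
      At 3: s is false.
    So ◇s is false at 7.

Yes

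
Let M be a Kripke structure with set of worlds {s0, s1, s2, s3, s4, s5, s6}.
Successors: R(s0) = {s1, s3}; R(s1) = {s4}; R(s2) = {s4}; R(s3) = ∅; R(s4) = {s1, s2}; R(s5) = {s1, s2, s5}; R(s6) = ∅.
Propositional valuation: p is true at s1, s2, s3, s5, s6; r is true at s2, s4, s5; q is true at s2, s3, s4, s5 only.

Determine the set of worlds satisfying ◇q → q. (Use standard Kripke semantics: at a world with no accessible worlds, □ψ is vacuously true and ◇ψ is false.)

s2, s3, s4, s5, s6

Let φ = ◇q → q. Evaluate φ at each world:
  s0 (successors {s1, s3}): φ is false.
  s1 (successors {s4}): φ is false.
  s2 (successors {s4}): φ is true.
  s3 (successors ∅): φ is true.
  s4 (successors {s1, s2}): φ is true.
  s5 (successors {s1, s2, s5}): φ is true.
  s6 (successors ∅): φ is true.
For instance, at s0:
  At s0: ◇q is true, q is false, so ◇q → q is false.
    At s0: ◇q requires q at some successor in {s1, s3}.
      q holds at s3, so ◇q is true at s0.
Satisfying worlds: {s2, s3, s4, s5, s6}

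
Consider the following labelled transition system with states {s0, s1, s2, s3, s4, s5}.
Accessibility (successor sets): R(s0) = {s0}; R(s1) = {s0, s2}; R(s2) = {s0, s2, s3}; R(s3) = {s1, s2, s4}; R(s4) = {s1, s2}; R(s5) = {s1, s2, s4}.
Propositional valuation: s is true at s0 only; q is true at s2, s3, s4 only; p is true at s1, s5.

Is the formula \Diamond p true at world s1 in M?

At s1: \Diamond p requires p at some successor in {s0, s2}.
  At s0: p is false.
  At s2: p is false.
So \Diamond p is false at s1.

No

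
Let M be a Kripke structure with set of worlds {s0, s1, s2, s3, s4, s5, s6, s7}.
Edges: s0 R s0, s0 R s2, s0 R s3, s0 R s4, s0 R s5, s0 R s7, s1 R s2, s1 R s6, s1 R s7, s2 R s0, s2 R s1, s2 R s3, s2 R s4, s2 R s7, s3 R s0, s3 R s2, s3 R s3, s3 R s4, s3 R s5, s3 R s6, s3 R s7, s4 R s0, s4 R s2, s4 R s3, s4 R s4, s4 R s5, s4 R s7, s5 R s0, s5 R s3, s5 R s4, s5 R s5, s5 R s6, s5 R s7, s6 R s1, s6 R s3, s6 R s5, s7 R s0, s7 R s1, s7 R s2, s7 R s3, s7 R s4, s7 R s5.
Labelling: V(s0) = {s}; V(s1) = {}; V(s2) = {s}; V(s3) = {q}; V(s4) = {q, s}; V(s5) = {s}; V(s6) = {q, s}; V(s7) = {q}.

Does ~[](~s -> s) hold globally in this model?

Yes

Let φ = ~[](~s -> s). Evaluate φ at each world:
  s0 (successors {s0, s2, s3, s4, s5, s7}): φ is true.
  s1 (successors {s2, s6, s7}): φ is true.
  s2 (successors {s0, s1, s3, s4, s7}): φ is true.
  s3 (successors {s0, s2, s3, s4, s5, s6, s7}): φ is true.
  s4 (successors {s0, s2, s3, s4, s5, s7}): φ is true.
  s5 (successors {s0, s3, s4, s5, s6, s7}): φ is true.
  s6 (successors {s1, s3, s5}): φ is true.
  s7 (successors {s0, s1, s2, s3, s4, s5}): φ is true.
For instance, at s7:
  At s7: [](~s -> s) is false, so ~[](~s -> s) is true.
    At s7: [](~s -> s) requires ~s -> s at every successor {s0, s1, s2, s3, s4, s5}.
      ~s -> s fails at s1, so [](~s -> s) is false at s7.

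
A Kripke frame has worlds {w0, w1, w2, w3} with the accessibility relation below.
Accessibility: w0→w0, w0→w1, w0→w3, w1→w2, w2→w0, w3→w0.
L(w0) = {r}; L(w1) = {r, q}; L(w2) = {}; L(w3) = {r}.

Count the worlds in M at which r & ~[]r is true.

1

Let φ = r & ~[]r. Evaluate φ at each world:
  w0 (successors {w0, w1, w3}): φ is false.
  w1 (successors {w2}): φ is true.
  w2 (successors {w0}): φ is false.
  w3 (successors {w0}): φ is false.
For instance, at w3:
  At w3: r is true, ~[]r is false, so r & ~[]r is false.
    At w3: []r is true, so ~[]r is false.
      At w3: []r requires r at every successor {w0}.
        At w0: r is true.
      So []r is true at w3.
Satisfying worlds: {w1}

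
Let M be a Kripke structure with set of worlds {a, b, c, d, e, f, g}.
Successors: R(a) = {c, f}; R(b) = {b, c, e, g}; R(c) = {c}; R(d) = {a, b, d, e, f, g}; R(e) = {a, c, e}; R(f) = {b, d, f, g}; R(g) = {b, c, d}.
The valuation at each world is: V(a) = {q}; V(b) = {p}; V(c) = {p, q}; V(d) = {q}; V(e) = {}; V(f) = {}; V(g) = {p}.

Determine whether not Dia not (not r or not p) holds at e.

Yes

At e: Dia not (not r or not p) is false, so not Dia not (not r or not p) is true.
  At e: Dia not (not r or not p) requires not (not r or not p) at some successor in {a, c, e}.
    At a: not (not r or not p) is false.
    At c: not (not r or not p) is false.
    At e: not (not r or not p) is false.
  So Dia not (not r or not p) is false at e.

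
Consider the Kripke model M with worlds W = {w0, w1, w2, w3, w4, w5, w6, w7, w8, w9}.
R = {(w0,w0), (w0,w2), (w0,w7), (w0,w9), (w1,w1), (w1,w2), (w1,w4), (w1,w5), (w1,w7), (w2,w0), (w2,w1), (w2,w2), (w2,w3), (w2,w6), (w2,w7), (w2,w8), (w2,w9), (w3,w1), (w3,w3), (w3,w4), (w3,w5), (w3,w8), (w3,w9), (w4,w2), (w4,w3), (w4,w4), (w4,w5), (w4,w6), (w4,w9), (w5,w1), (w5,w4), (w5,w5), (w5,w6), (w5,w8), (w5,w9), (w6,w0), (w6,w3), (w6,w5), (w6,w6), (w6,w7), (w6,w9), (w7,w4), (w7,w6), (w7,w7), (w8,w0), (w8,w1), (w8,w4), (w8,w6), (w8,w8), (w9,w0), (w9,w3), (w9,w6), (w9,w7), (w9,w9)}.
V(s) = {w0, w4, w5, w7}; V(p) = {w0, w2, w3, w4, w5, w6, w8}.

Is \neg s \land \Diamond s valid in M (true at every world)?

No

Let φ = \neg s \land \Diamond s. Evaluate φ at each world:
  w0 (successors {w0, w2, w7, w9}): φ is false.
  w1 (successors {w1, w2, w4, w5, w7}): φ is true.
  w2 (successors {w0, w1, w2, w3, w6, w7, w8, w9}): φ is true.
  w3 (successors {w1, w3, w4, w5, w8, w9}): φ is true.
  w4 (successors {w2, w3, w4, w5, w6, w9}): φ is false.
  w5 (successors {w1, w4, w5, w6, w8, w9}): φ is false.
  w6 (successors {w0, w3, w5, w6, w7, w9}): φ is true.
  w7 (successors {w4, w6, w7}): φ is false.
  w8 (successors {w0, w1, w4, w6, w8}): φ is true.
  w9 (successors {w0, w3, w6, w7, w9}): φ is true.
Detail at w0 (counterexample):
  At w0: \neg s is false, \Diamond s is true, so \neg s \land \Diamond s is false.
    At w0: \Diamond s requires s at some successor in {w0, w2, w7, w9}.
      s holds at w0, so \Diamond s is true at w0.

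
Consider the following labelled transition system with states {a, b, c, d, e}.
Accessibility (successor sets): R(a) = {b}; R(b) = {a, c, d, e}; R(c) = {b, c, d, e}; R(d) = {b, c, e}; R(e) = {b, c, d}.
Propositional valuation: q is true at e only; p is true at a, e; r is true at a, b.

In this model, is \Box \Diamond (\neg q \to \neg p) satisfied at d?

At d: \Box \Diamond (\neg q \to \neg p) requires \Diamond (\neg q \to \neg p) at every successor {b, c, e}.
    At b: \Diamond (\neg q \to \neg p) requires \neg q \to \neg p at some successor in {a, c, d, e}.
      \neg q \to \neg p holds at c, so \Diamond (\neg q \to \neg p) is true at b.
    At c: \Diamond (\neg q \to \neg p) requires \neg q \to \neg p at some successor in {b, c, d, e}.
      \neg q \to \neg p holds at b, so \Diamond (\neg q \to \neg p) is true at c.
    At e: \Diamond (\neg q \to \neg p) requires \neg q \to \neg p at some successor in {b, c, d}.
      \neg q \to \neg p holds at b, so \Diamond (\neg q \to \neg p) is true at e.
So \Box \Diamond (\neg q \to \neg p) is true at d.

Yes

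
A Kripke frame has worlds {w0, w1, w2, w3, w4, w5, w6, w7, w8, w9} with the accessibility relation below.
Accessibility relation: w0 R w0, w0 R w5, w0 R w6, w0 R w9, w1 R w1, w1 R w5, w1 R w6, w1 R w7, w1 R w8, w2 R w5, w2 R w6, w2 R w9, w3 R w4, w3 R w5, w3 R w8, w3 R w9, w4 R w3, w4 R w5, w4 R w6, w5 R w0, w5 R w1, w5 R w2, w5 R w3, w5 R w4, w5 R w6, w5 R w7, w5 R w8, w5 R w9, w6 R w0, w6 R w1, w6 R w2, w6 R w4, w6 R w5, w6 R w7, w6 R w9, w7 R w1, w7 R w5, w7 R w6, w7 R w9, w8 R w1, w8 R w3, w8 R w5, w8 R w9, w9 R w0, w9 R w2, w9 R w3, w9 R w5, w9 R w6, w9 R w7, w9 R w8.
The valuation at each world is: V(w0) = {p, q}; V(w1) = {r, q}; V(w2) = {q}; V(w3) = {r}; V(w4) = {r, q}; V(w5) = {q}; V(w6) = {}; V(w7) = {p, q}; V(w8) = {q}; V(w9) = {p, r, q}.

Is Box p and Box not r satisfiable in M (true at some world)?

Recall that Box ψ holds at a world iff ψ holds at every accessible world, and Dia ψ holds iff ψ holds at some accessible world.
Let φ = Box p and Box not r. Evaluate φ at each world:
  w0 (successors {w0, w5, w6, w9}): φ is false.
  w1 (successors {w1, w5, w6, w7, w8}): φ is false.
  w2 (successors {w5, w6, w9}): φ is false.
  w3 (successors {w4, w5, w8, w9}): φ is false.
  w4 (successors {w3, w5, w6}): φ is false.
  w5 (successors {w0, w1, w2, w3, w4, w6, w7, w8, w9}): φ is false.
  w6 (successors {w0, w1, w2, w4, w5, w7, w9}): φ is false.
  w7 (successors {w1, w5, w6, w9}): φ is false.
  w8 (successors {w1, w3, w5, w9}): φ is false.
  w9 (successors {w0, w2, w3, w5, w6, w7, w8}): φ is false.
For instance, at w5:
  At w5: Box p is false, Box not r is false, so Box p and Box not r is false.
    At w5: Box p requires p at every successor {w0, w1, w2, w3, w4, w6, w7, w8, w9}.
      p fails at w1, so Box p is false at w5.
    At w5: Box not r requires not r at every successor {w0, w1, w2, w3, w4, w6, w7, w8, w9}.
      not r fails at w1, so Box not r is false at w5.

No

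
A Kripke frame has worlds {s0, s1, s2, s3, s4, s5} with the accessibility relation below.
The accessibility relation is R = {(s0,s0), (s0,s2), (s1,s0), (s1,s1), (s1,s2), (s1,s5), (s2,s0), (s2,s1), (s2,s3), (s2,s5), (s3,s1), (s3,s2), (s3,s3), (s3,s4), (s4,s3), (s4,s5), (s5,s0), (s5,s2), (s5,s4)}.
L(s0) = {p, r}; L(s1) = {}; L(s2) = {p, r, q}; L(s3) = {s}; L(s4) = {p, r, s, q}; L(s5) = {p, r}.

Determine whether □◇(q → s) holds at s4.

At s4: □◇(q → s) requires ◇(q → s) at every successor {s3, s5}.
    At s3: ◇(q → s) requires q → s at some successor in {s1, s2, s3, s4}.
      q → s holds at s1, so ◇(q → s) is true at s3.
    At s5: ◇(q → s) requires q → s at some successor in {s0, s2, s4}.
      q → s holds at s0, so ◇(q → s) is true at s5.
So □◇(q → s) is true at s4.

Yes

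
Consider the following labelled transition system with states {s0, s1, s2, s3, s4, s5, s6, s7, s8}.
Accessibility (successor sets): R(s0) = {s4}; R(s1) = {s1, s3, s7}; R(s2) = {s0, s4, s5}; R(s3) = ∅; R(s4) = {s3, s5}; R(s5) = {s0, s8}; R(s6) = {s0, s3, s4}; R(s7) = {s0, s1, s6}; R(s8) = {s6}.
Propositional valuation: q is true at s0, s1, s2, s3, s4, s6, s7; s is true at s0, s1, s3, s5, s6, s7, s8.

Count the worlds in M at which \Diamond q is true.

8

Let φ = \Diamond q. Evaluate φ at each world:
  s0 (successors {s4}): φ is true.
  s1 (successors {s1, s3, s7}): φ is true.
  s2 (successors {s0, s4, s5}): φ is true.
  s3 (successors ∅): φ is false.
  s4 (successors {s3, s5}): φ is true.
  s5 (successors {s0, s8}): φ is true.
  s6 (successors {s0, s3, s4}): φ is true.
  s7 (successors {s0, s1, s6}): φ is true.
  s8 (successors {s6}): φ is true.
For instance, at s4:
  At s4: \Diamond q requires q at some successor in {s3, s5}.
    q holds at s3, so \Diamond q is true at s4.
Satisfying worlds: {s0, s1, s2, s4, s5, s6, s7, s8}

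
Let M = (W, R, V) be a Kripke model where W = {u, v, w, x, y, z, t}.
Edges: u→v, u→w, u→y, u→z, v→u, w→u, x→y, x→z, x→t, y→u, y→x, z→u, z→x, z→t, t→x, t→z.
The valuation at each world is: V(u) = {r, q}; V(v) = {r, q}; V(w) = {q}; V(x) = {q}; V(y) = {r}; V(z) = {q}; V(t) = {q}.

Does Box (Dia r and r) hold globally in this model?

No

Let φ = Box (Dia r and r). Evaluate φ at each world:
  u (successors {v, w, y, z}): φ is false.
  v (successors {u}): φ is true.
  w (successors {u}): φ is true.
  x (successors {y, z, t}): φ is false.
  y (successors {u, x}): φ is false.
  z (successors {u, x, t}): φ is false.
  t (successors {x, z}): φ is false.
Detail at u (counterexample):
  At u: Box (Dia r and r) requires Dia r and r at every successor {v, w, y, z}.
    Dia r and r fails at w, so Box (Dia r and r) is false at u.
      At w: Dia r is true, r is false, so Dia r and r is false.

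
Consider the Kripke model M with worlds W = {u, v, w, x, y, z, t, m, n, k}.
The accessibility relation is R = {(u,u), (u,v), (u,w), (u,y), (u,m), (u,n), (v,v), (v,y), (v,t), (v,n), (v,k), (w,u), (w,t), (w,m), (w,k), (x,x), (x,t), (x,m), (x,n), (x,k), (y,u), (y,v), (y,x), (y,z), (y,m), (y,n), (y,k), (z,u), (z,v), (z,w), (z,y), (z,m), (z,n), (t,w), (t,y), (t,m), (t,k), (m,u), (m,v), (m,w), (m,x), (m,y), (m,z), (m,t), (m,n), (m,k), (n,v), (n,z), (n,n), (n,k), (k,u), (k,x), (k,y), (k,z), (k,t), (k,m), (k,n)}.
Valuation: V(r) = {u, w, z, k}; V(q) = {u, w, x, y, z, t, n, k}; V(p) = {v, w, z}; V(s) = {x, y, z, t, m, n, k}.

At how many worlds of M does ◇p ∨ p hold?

9

Recall that ◇ψ holds at a world iff ψ holds at some accessible world.
Let φ = ◇p ∨ p. Evaluate φ at each world:
  u (successors {u, v, w, y, m, n}): φ is true.
  v (successors {v, y, t, n, k}): φ is true.
  w (successors {u, t, m, k}): φ is true.
  x (successors {x, t, m, n, k}): φ is false.
  y (successors {u, v, x, z, m, n, k}): φ is true.
  z (successors {u, v, w, y, m, n}): φ is true.
  t (successors {w, y, m, k}): φ is true.
  m (successors {u, v, w, x, y, z, t, n, k}): φ is true.
  n (successors {v, z, n, k}): φ is true.
  k (successors {u, x, y, z, t, m, n}): φ is true.
For instance, at v:
  At v: ◇p is true, p is true, so ◇p ∨ p is true.
    At v: ◇p requires p at some successor in {v, y, t, n, k}.
      p holds at v, so ◇p is true at v.
Satisfying worlds: {u, v, w, y, z, t, m, n, k}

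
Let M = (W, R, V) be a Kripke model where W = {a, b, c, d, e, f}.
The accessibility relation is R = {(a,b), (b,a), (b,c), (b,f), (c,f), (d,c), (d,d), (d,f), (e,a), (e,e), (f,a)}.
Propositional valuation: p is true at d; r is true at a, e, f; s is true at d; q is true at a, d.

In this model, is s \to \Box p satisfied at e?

Yes

Recall that \Box ψ holds at a world iff ψ holds at every accessible world, and \Diamond ψ holds iff ψ holds at some accessible world.
At e: s is false, \Box p is false, so s \to \Box p is true.
  At e: \Box p requires p at every successor {a, e}.
    p fails at a, so \Box p is false at e.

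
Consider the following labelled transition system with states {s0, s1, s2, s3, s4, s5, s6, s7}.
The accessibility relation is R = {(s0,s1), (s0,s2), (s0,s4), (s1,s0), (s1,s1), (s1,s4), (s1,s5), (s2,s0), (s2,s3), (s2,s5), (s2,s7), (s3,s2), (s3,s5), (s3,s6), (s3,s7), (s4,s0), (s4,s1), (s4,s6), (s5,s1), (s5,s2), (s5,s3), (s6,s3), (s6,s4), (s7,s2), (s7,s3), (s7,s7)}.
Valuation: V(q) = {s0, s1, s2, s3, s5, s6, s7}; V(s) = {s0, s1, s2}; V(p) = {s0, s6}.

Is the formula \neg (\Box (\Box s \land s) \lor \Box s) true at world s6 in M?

Yes

At s6: \Box (\Box s \land s) \lor \Box s is false, so \neg (\Box (\Box s \land s) \lor \Box s) is true.
  At s6: \Box (\Box s \land s) is false, \Box s is false, so \Box (\Box s \land s) \lor \Box s is false.
    At s6: \Box (\Box s \land s) requires \Box s \land s at every successor {s3, s4}.
      \Box s \land s fails at s3, so \Box (\Box s \land s) is false at s6.
    At s6: \Box s requires s at every successor {s3, s4}.
      s fails at s3, so \Box s is false at s6.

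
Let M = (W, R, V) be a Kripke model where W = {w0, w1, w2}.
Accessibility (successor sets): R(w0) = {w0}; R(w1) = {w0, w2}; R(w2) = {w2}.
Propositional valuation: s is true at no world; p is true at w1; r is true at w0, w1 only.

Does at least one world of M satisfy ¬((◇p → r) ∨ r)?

Let φ = ¬((◇p → r) ∨ r). Evaluate φ at each world:
  w0 (successors {w0}): φ is false.
  w1 (successors {w0, w2}): φ is false.
  w2 (successors {w2}): φ is false.
For instance, at w0:
  At w0: (◇p → r) ∨ r is true, so ¬((◇p → r) ∨ r) is false.
    At w0: ◇p → r is true, r is true, so (◇p → r) ∨ r is true.
      At w0: ◇p is false, r is true, so ◇p → r is true.

No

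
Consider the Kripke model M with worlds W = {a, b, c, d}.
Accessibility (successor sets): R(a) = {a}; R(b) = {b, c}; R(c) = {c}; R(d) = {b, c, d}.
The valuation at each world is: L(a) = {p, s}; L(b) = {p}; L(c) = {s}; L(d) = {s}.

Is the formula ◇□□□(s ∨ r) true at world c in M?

Yes

At c: ◇□□□(s ∨ r) requires □□□(s ∨ r) at some successor in {c}.
  □□□(s ∨ r) holds at c, so ◇□□□(s ∨ r) is true at c.
    At c: □□□(s ∨ r) requires □□(s ∨ r) at every successor {c}.
      At c: □□(s ∨ r) is true.
    So □□□(s ∨ r) is true at c.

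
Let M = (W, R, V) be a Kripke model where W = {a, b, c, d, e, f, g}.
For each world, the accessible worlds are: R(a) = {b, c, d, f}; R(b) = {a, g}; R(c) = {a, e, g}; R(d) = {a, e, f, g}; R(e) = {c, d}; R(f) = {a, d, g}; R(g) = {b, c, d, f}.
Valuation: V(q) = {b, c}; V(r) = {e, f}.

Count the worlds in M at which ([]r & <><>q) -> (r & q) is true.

7

Let φ = ([]r & <><>q) -> (r & q). Evaluate φ at each world:
  a (successors {b, c, d, f}): φ is true.
  b (successors {a, g}): φ is true.
  c (successors {a, e, g}): φ is true.
  d (successors {a, e, f, g}): φ is true.
  e (successors {c, d}): φ is true.
  f (successors {a, d, g}): φ is true.
  g (successors {b, c, d, f}): φ is true.
For instance, at c:
  At c: []r & <><>q is false, r & q is false, so ([]r & <><>q) -> (r & q) is true.
    At c: []r is false, <><>q is true, so []r & <><>q is false.
      At c: []r requires r at every successor {a, e, g}.
        r fails at a, so []r is false at c.
      At c: <><>q requires <>q at some successor in {a, e, g}.
        <>q holds at a, so <><>q is true at c.
Satisfying worlds: {a, b, c, d, e, f, g}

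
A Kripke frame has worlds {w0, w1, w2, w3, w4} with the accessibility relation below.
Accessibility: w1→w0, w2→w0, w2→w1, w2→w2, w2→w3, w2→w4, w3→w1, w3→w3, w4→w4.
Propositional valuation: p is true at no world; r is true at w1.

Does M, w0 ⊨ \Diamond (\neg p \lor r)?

At w0: no accessible worlds, so \Diamond (\neg p \lor r) is false.

No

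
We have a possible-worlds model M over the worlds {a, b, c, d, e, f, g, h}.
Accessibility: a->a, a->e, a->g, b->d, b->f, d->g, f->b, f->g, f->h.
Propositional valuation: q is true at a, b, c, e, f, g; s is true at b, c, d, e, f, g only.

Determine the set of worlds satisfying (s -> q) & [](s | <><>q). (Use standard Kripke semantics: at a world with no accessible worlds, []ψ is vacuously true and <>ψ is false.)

a, b, c, e, g, h

Let φ = (s -> q) & [](s | <><>q). Evaluate φ at each world:
  a (successors {a, e, g}): φ is true.
  b (successors {d, f}): φ is true.
  c (successors ∅): φ is true.
  d (successors {g}): φ is false.
  e (successors ∅): φ is true.
  f (successors {b, g, h}): φ is false.
  g (successors ∅): φ is true.
  h (successors ∅): φ is true.
For instance, at f:
  At f: s -> q is true, [](s | <><>q) is false, so (s -> q) & [](s | <><>q) is false.
    At f: [](s | <><>q) requires s | <><>q at every successor {b, g, h}.
      s | <><>q fails at h, so [](s | <><>q) is false at f.
Satisfying worlds: {a, b, c, e, g, h}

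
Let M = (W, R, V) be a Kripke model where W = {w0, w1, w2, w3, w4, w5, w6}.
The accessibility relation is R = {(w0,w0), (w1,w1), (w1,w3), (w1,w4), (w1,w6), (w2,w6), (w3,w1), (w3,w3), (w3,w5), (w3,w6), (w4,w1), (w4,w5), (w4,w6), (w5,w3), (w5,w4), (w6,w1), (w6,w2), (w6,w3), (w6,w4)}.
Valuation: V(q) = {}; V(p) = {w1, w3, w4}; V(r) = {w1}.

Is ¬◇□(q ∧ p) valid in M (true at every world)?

Recall that □ψ holds at a world iff ψ holds at every accessible world, and ◇ψ holds iff ψ holds at some accessible world.
Let φ = ¬◇□(q ∧ p). Evaluate φ at each world:
  w0 (successors {w0}): φ is true.
  w1 (successors {w1, w3, w4, w6}): φ is true.
  w2 (successors {w6}): φ is true.
  w3 (successors {w1, w3, w5, w6}): φ is true.
  w4 (successors {w1, w5, w6}): φ is true.
  w5 (successors {w3, w4}): φ is true.
  w6 (successors {w1, w2, w3, w4}): φ is true.
For instance, at w6:
  At w6: ◇□(q ∧ p) is false, so ¬◇□(q ∧ p) is true.
    At w6: ◇□(q ∧ p) requires □(q ∧ p) at some successor in {w1, w2, w3, w4}.
      At w1: □(q ∧ p) is false.
      At w2: □(q ∧ p) is false.
      At w3: □(q ∧ p) is false.
      At w4: □(q ∧ p) is false.
    So ◇□(q ∧ p) is false at w6.

Yes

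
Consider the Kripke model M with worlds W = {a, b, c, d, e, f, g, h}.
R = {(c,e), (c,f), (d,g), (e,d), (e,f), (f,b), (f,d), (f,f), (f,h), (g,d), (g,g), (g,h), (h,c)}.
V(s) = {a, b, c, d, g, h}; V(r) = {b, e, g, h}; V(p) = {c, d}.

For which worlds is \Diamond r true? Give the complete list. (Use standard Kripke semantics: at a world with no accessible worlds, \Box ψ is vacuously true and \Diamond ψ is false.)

c, d, f, g

Let φ = \Diamond r. Evaluate φ at each world:
  a (successors ∅): φ is false.
  b (successors ∅): φ is false.
  c (successors {e, f}): φ is true.
  d (successors {g}): φ is true.
  e (successors {d, f}): φ is false.
  f (successors {b, d, f, h}): φ is true.
  g (successors {d, g, h}): φ is true.
  h (successors {c}): φ is false.
For instance, at d:
  At d: \Diamond r requires r at some successor in {g}.
    r holds at g, so \Diamond r is true at d.
Satisfying worlds: {c, d, f, g}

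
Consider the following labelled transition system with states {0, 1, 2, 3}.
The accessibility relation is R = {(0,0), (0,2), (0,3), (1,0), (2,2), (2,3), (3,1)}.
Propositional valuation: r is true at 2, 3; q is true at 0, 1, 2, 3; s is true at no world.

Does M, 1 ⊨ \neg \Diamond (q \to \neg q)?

Yes

Recall that \Diamond ψ holds at a world iff ψ holds at some accessible world.
At 1: \Diamond (q \to \neg q) is false, so \neg \Diamond (q \to \neg q) is true.
  At 1: \Diamond (q \to \neg q) requires q \to \neg q at some successor in {0}.
    At 0: q \to \neg q is false.
  So \Diamond (q \to \neg q) is false at 1.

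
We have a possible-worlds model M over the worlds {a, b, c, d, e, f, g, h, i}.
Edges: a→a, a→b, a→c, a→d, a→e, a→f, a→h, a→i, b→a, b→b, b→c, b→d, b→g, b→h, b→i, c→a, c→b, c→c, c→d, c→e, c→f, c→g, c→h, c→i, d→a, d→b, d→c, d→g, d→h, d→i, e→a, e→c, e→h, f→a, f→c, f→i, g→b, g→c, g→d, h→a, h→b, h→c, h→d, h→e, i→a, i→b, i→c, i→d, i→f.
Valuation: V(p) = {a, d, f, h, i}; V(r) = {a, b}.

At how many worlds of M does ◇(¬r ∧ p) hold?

9

Let φ = ◇(¬r ∧ p). Evaluate φ at each world:
  a (successors {a, b, c, d, e, f, h, i}): φ is true.
  b (successors {a, b, c, d, g, h, i}): φ is true.
  c (successors {a, b, c, d, e, f, g, h, i}): φ is true.
  d (successors {a, b, c, g, h, i}): φ is true.
  e (successors {a, c, h}): φ is true.
  f (successors {a, c, i}): φ is true.
  g (successors {b, c, d}): φ is true.
  h (successors {a, b, c, d, e}): φ is true.
  i (successors {a, b, c, d, f}): φ is true.
For instance, at d:
  At d: ◇(¬r ∧ p) requires ¬r ∧ p at some successor in {a, b, c, g, h, i}.
    ¬r ∧ p holds at h, so ◇(¬r ∧ p) is true at d.
Satisfying worlds: {a, b, c, d, e, f, g, h, i}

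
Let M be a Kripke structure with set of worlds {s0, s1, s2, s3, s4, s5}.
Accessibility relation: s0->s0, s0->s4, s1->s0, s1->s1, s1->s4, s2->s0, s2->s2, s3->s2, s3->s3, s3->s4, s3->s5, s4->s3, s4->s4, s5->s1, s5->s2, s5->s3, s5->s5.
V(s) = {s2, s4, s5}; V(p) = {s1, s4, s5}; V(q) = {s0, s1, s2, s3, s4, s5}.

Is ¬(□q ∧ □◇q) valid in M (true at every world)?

Let φ = ¬(□q ∧ □◇q). Evaluate φ at each world:
  s0 (successors {s0, s4}): φ is false.
  s1 (successors {s0, s1, s4}): φ is false.
  s2 (successors {s0, s2}): φ is false.
  s3 (successors {s2, s3, s4, s5}): φ is false.
  s4 (successors {s3, s4}): φ is false.
  s5 (successors {s1, s2, s3, s5}): φ is false.
Detail at s0 (counterexample):
  At s0: □q ∧ □◇q is true, so ¬(□q ∧ □◇q) is false.
    At s0: □q is true, □◇q is true, so □q ∧ □◇q is true.
      At s0: □q requires q at every successor {s0, s4}.
        At s0: q is true.
        At s4: q is true.
      So □q is true at s0.
      At s0: □◇q requires ◇q at every successor {s0, s4}.
        At s0: ◇q is true.
        At s4: ◇q is true.
      So □◇q is true at s0.

No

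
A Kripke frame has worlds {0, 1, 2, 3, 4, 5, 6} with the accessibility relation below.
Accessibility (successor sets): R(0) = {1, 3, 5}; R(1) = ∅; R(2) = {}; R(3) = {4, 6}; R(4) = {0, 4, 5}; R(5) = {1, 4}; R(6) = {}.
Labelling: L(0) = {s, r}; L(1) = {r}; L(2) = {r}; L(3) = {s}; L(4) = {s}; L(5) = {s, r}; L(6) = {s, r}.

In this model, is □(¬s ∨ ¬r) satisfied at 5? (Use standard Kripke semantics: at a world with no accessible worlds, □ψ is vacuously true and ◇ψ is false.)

At 5: □(¬s ∨ ¬r) requires ¬s ∨ ¬r at every successor {1, 4}.
  At 1: ¬s ∨ ¬r is true.
  At 4: ¬s ∨ ¬r is true.
So □(¬s ∨ ¬r) is true at 5.

Yes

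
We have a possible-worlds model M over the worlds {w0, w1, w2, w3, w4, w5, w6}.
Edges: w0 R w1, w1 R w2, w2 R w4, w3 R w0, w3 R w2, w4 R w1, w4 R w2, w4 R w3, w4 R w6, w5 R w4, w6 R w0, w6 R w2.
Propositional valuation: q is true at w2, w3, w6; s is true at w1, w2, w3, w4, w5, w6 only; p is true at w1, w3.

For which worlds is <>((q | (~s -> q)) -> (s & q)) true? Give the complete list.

w1, w3, w4, w6

Let φ = <>((q | (~s -> q)) -> (s & q)). Evaluate φ at each world:
  w0 (successors {w1}): φ is false.
  w1 (successors {w2}): φ is true.
  w2 (successors {w4}): φ is false.
  w3 (successors {w0, w2}): φ is true.
  w4 (successors {w1, w2, w3, w6}): φ is true.
  w5 (successors {w4}): φ is false.
  w6 (successors {w0, w2}): φ is true.
For instance, at w1:
  At w1: <>((q | (~s -> q)) -> (s & q)) requires (q | (~s -> q)) -> (s & q) at some successor in {w2}.
    (q | (~s -> q)) -> (s & q) holds at w2, so <>((q | (~s -> q)) -> (s & q)) is true at w1.
Satisfying worlds: {w1, w3, w4, w6}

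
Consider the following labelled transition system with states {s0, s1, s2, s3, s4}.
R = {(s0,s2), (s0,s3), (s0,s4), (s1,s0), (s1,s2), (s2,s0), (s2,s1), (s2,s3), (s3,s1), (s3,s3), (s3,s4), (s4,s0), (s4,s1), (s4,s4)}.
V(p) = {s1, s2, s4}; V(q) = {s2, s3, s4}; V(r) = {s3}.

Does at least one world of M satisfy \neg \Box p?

Yes

Let φ = \neg \Box p. Evaluate φ at each world:
  s0 (successors {s2, s3, s4}): φ is true.
  s1 (successors {s0, s2}): φ is true.
  s2 (successors {s0, s1, s3}): φ is true.
  s3 (successors {s1, s3, s4}): φ is true.
  s4 (successors {s0, s1, s4}): φ is true.
Detail at s0 (witness):
  At s0: \Box p is false, so \neg \Box p is true.
    At s0: \Box p requires p at every successor {s2, s3, s4}.
      p fails at s3, so \Box p is false at s0.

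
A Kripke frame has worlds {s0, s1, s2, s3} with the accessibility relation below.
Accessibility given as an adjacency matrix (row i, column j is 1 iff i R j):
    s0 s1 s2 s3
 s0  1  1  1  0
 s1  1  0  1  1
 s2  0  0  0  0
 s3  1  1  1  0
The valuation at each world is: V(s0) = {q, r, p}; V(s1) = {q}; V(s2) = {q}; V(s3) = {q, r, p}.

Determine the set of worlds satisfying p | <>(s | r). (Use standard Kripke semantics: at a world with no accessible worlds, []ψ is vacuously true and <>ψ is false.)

Let φ = p | <>(s | r). Evaluate φ at each world:
  s0 (successors {s0, s1, s2}): φ is true.
  s1 (successors {s0, s2, s3}): φ is true.
  s2 (successors ∅): φ is false.
  s3 (successors {s0, s1, s2}): φ is true.
For instance, at s0:
  At s0: p is true, <>(s | r) is true, so p | <>(s | r) is true.
    At s0: <>(s | r) requires s | r at some successor in {s0, s1, s2}.
      s | r holds at s0, so <>(s | r) is true at s0.
Satisfying worlds: {s0, s1, s3}

s0, s1, s3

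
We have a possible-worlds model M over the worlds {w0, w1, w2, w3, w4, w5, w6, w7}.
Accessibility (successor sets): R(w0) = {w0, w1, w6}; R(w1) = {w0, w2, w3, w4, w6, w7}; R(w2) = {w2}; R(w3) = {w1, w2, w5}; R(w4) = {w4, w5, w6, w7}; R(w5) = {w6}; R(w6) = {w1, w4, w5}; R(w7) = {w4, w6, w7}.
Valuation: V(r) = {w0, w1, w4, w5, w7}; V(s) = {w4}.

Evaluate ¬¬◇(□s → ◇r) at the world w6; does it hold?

Yes

Recall that □ψ holds at a world iff ψ holds at every accessible world, and ◇ψ holds iff ψ holds at some accessible world.
At w6: ¬◇(□s → ◇r) is false, so ¬¬◇(□s → ◇r) is true.
  At w6: ◇(□s → ◇r) is true, so ¬◇(□s → ◇r) is false.
    At w6: ◇(□s → ◇r) requires □s → ◇r at some successor in {w1, w4, w5}.
      □s → ◇r holds at w1, so ◇(□s → ◇r) is true at w6.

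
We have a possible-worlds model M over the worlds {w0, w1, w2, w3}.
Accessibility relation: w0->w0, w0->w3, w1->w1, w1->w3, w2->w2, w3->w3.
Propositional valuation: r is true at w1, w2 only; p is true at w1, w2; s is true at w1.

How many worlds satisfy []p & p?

Let φ = []p & p. Evaluate φ at each world:
  w0 (successors {w0, w3}): φ is false.
  w1 (successors {w1, w3}): φ is false.
  w2 (successors {w2}): φ is true.
  w3 (successors {w3}): φ is false.
For instance, at w2:
  At w2: []p is true, p is true, so []p & p is true.
    At w2: []p requires p at every successor {w2}.
      At w2: p is true.
    So []p is true at w2.
Satisfying worlds: {w2}

1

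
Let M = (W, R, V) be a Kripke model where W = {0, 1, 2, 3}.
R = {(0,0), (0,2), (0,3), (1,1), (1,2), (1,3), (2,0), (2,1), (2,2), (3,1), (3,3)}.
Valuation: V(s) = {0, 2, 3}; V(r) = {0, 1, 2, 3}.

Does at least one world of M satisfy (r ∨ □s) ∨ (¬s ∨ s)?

Let φ = (r ∨ □s) ∨ (¬s ∨ s). Evaluate φ at each world:
  0 (successors {0, 2, 3}): φ is true.
  1 (successors {1, 2, 3}): φ is true.
  2 (successors {0, 1, 2}): φ is true.
  3 (successors {1, 3}): φ is true.
Detail at 0 (witness):
  At 0: r ∨ □s is true, ¬s ∨ s is true, so (r ∨ □s) ∨ (¬s ∨ s) is true.
    At 0: r is true, □s is true, so r ∨ □s is true.
      At 0: □s requires s at every successor {0, 2, 3}.
        At 0: s is true.
        At 2: s is true.
        At 3: s is true.
      So □s is true at 0.

Yes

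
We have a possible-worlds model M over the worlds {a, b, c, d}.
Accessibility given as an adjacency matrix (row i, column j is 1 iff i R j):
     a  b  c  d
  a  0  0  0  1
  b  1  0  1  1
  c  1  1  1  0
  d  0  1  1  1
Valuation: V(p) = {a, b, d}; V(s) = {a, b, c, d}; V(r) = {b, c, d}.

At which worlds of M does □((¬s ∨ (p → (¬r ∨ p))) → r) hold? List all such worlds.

Recall that □ψ holds at a world iff ψ holds at every accessible world, and ◇ψ holds iff ψ holds at some accessible world.
Let φ = □((¬s ∨ (p → (¬r ∨ p))) → r). Evaluate φ at each world:
  a (successors {d}): φ is true.
  b (successors {a, c, d}): φ is false.
  c (successors {a, b, c}): φ is false.
  d (successors {b, c, d}): φ is true.
For instance, at a:
  At a: □((¬s ∨ (p → (¬r ∨ p))) → r) requires (¬s ∨ (p → (¬r ∨ p))) → r at every successor {d}.
    At d: (¬s ∨ (p → (¬r ∨ p))) → r is true.
  So □((¬s ∨ (p → (¬r ∨ p))) → r) is true at a.
Satisfying worlds: {a, d}

a, d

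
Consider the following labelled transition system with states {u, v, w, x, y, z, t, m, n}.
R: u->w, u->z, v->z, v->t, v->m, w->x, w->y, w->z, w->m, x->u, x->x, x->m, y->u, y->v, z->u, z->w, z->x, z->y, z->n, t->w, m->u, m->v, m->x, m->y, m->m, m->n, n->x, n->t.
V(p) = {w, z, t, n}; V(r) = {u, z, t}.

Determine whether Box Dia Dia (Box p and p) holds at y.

No

Recall that Box ψ holds at a world iff ψ holds at every accessible world, and Dia ψ holds iff ψ holds at some accessible world.
At y: Box Dia Dia (Box p and p) requires Dia Dia (Box p and p) at every successor {u, v}.
  Dia Dia (Box p and p) fails at u, so Box Dia Dia (Box p and p) is false at y.
    At u: Dia Dia (Box p and p) requires Dia (Box p and p) at some successor in {w, z}.
      At w: Dia (Box p and p) is false.
      At z: Dia (Box p and p) is false.
    So Dia Dia (Box p and p) is false at u.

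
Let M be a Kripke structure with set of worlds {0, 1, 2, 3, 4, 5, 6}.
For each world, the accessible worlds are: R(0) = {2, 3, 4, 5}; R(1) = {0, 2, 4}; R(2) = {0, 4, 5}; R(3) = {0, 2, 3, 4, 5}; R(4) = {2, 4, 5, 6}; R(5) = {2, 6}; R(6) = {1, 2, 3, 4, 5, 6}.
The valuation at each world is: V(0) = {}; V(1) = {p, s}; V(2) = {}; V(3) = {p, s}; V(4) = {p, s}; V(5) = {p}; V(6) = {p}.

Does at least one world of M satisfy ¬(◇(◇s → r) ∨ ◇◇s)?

Let φ = ¬(◇(◇s → r) ∨ ◇◇s). Evaluate φ at each world:
  0 (successors {2, 3, 4, 5}): φ is false.
  1 (successors {0, 2, 4}): φ is false.
  2 (successors {0, 4, 5}): φ is false.
  3 (successors {0, 2, 3, 4, 5}): φ is false.
  4 (successors {2, 4, 5, 6}): φ is false.
  5 (successors {2, 6}): φ is false.
  6 (successors {1, 2, 3, 4, 5, 6}): φ is false.
For instance, at 5:
  At 5: ◇(◇s → r) ∨ ◇◇s is true, so ¬(◇(◇s → r) ∨ ◇◇s) is false.
    At 5: ◇(◇s → r) is false, ◇◇s is true, so ◇(◇s → r) ∨ ◇◇s is true.
      At 5: ◇(◇s → r) requires ◇s → r at some successor in {2, 6}.
        At 2: ◇s → r is false.
        At 6: ◇s → r is false.
      So ◇(◇s → r) is false at 5.
      At 5: ◇◇s requires ◇s at some successor in {2, 6}.
        ◇s holds at 2, so ◇◇s is true at 5.

No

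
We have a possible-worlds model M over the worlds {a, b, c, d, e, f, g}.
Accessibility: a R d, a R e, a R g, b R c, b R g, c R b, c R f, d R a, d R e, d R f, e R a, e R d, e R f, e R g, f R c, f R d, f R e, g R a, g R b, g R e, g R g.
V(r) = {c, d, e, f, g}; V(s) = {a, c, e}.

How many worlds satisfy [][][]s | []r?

3

Recall that []ψ holds at a world iff ψ holds at every accessible world, and <>ψ holds iff ψ holds at some accessible world.
Let φ = [][][]s | []r. Evaluate φ at each world:
  a (successors {d, e, g}): φ is true.
  b (successors {c, g}): φ is true.
  c (successors {b, f}): φ is false.
  d (successors {a, e, f}): φ is false.
  e (successors {a, d, f, g}): φ is false.
  f (successors {c, d, e}): φ is true.
  g (successors {a, b, e, g}): φ is false.
For instance, at a:
  At a: [][][]s is false, []r is true, so [][][]s | []r is true.
    At a: [][][]s requires [][]s at every successor {d, e, g}.
      [][]s fails at d, so [][][]s is false at a.
    At a: []r requires r at every successor {d, e, g}.
      At d: r is true.
      At e: r is true.
      At g: r is true.
    So []r is true at a.
Satisfying worlds: {a, b, f}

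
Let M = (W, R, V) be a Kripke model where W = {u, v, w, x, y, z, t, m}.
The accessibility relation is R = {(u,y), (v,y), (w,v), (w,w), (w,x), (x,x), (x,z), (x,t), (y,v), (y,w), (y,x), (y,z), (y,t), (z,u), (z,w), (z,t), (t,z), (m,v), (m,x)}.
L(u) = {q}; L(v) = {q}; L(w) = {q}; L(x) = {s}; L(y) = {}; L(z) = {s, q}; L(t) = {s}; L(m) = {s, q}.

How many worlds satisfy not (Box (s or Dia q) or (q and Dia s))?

Let φ = not (Box (s or Dia q) or (q and Dia s)). Evaluate φ at each world:
  u (successors {y}): φ is false.
  v (successors {y}): φ is false.
  w (successors {v, w, x}): φ is false.
  x (successors {x, z, t}): φ is false.
  y (successors {v, w, x, z, t}): φ is true.
  z (successors {u, w, t}): φ is false.
  t (successors {z}): φ is false.
  m (successors {v, x}): φ is false.
For instance, at t:
  At t: Box (s or Dia q) or (q and Dia s) is true, so not (Box (s or Dia q) or (q and Dia s)) is false.
    At t: Box (s or Dia q) is true, q and Dia s is false, so Box (s or Dia q) or (q and Dia s) is true.
      At t: Box (s or Dia q) requires s or Dia q at every successor {z}.
        At z: s or Dia q is true.
      So Box (s or Dia q) is true at t.
      At t: q is false, Dia s is true, so q and Dia s is false.
Satisfying worlds: {y}

1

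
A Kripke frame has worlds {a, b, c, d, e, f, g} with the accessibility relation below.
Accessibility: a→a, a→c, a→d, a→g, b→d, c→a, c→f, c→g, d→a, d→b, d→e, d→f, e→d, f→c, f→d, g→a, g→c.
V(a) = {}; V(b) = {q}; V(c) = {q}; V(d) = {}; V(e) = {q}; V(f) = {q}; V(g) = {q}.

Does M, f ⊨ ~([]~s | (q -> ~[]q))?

No

Recall that []ψ holds at a world iff ψ holds at every accessible world, and <>ψ holds iff ψ holds at some accessible world.
At f: []~s | (q -> ~[]q) is true, so ~([]~s | (q -> ~[]q)) is false.
  At f: []~s is true, q -> ~[]q is true, so []~s | (q -> ~[]q) is true.
    At f: []~s requires ~s at every successor {c, d}.
      At c: ~s is true.
      At d: ~s is true.
    So []~s is true at f.
    At f: q is true, ~[]q is true, so q -> ~[]q is true.
      At f: []q is false, so ~[]q is true.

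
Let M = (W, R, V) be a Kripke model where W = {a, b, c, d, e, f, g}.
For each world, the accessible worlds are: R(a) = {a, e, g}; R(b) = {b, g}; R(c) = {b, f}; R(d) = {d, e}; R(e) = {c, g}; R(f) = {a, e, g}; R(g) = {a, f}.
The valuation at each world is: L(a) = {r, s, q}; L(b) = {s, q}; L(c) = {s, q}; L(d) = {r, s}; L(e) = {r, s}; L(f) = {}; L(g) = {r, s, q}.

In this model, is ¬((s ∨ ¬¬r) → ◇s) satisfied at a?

No

At a: (s ∨ ¬¬r) → ◇s is true, so ¬((s ∨ ¬¬r) → ◇s) is false.
  At a: s ∨ ¬¬r is true, ◇s is true, so (s ∨ ¬¬r) → ◇s is true.
    At a: ◇s requires s at some successor in {a, e, g}.
      s holds at a, so ◇s is true at a.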